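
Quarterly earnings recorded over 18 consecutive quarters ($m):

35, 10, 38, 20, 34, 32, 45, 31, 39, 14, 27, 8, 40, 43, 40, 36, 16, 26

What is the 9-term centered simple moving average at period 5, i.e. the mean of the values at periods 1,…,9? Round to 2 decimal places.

31.56

Sum of periods 1–9: 35 + 10 + 38 + 20 + 34 + 32 + 45 + 31 + 39 = 284
Divide by 9: 284 / 9 = 31.56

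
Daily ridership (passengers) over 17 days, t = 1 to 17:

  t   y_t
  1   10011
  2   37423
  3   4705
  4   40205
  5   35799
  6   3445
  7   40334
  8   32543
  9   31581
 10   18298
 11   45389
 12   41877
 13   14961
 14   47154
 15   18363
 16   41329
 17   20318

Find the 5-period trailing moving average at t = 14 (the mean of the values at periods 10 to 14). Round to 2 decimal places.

Sum of periods 10–14: 18298 + 45389 + 41877 + 14961 + 47154 = 167679
Divide by 5: 167679 / 5 = 33535.80

33535.80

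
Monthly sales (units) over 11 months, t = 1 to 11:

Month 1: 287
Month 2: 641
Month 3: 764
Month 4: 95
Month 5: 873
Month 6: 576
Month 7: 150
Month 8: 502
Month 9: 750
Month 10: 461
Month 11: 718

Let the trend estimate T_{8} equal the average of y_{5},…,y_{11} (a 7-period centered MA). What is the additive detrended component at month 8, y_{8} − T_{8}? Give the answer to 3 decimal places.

Trend T_8 = (873 + 576 + 150 + 502 + 750 + 461 + 718) / 7 = 4030/7 = 575.71429
Detrended value: 502 − 575.71429 = -73.714

-73.714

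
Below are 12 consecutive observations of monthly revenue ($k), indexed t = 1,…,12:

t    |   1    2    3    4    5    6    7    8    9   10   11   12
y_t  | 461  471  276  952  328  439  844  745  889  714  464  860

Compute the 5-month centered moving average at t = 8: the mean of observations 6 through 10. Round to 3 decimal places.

726.200

Sum of periods 6–10: 439 + 844 + 745 + 889 + 714 = 3631
Divide by 5: 3631 / 5 = 726.200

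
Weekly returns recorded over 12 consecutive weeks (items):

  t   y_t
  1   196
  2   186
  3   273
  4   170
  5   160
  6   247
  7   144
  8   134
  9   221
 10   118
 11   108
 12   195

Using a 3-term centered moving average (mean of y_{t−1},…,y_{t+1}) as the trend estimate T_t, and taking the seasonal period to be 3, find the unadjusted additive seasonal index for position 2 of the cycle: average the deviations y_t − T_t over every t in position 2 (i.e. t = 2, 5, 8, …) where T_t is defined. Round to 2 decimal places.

-32.33

Season position 2 occurs at t = 2, 5, 8, 11 (where T_t is defined).
t=2: T_2 = 218.3333; y_2 − T_2 = 186 − 218.3333 = -32.3333
t=5: T_5 = 192.3333; y_5 − T_5 = 160 − 192.3333 = -32.3333
t=8: T_8 = 166.3333; y_8 − T_8 = 134 − 166.3333 = -32.3333
t=11: T_11 = 140.3333; y_11 − T_11 = 108 − 140.3333 = -32.3333
Mean deviation: (-32.3333 + -32.3333 + -32.3333 + -32.3333) / 4 = -32.33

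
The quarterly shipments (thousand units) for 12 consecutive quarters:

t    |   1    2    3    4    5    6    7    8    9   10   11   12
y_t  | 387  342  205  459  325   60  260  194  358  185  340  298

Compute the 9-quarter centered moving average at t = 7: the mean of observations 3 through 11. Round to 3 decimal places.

265.111

Sum of periods 3–11: 205 + 459 + 325 + 60 + 260 + 194 + 358 + 185 + 340 = 2386
Divide by 9: 2386 / 9 = 265.111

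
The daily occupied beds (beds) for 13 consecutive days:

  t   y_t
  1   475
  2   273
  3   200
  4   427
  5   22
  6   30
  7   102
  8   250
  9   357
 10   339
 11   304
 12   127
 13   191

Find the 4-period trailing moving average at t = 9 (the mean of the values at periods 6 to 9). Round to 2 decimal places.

184.75

Sum of periods 6–9: 30 + 102 + 250 + 357 = 739
Divide by 4: 739 / 4 = 184.75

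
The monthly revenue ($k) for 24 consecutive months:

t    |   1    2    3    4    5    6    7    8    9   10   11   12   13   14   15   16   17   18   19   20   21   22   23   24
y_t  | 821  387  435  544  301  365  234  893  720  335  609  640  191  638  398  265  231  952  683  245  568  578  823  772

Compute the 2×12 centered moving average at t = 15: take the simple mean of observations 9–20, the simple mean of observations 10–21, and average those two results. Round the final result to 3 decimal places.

Sum over 9–20: 720 + 335 + 609 + 640 + 191 + 638 + 398 + 265 + 231 + 952 + 683 + 245 = 5907
Sum over 10–21: 335 + 609 + 640 + 191 + 638 + 398 + 265 + 231 + 952 + 683 + 245 + 568 = 5755
CMA at t=15 = (5907 + 5755) / (2·12) = 11662 / 24 = 485.917

485.917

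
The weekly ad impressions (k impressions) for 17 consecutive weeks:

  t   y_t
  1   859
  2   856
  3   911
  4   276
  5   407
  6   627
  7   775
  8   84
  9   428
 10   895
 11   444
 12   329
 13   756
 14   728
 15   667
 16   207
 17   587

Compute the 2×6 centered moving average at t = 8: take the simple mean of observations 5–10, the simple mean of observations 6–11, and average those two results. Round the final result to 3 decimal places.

539.083

Sum over 5–10: 407 + 627 + 775 + 84 + 428 + 895 = 3216
Sum over 6–11: 627 + 775 + 84 + 428 + 895 + 444 = 3253
CMA at t=8 = (3216 + 3253) / (2·6) = 6469 / 12 = 539.083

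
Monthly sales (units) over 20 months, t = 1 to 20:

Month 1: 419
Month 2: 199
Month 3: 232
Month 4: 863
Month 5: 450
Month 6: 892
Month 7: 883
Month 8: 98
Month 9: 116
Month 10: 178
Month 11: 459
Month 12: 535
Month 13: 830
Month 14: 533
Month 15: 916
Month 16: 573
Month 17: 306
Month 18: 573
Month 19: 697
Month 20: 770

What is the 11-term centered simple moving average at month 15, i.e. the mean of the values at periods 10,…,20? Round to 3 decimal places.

Sum of periods 10–20: 178 + 459 + 535 + 830 + 533 + 916 + 573 + 306 + 573 + 697 + 770 = 6370
Divide by 11: 6370 / 11 = 579.091

579.091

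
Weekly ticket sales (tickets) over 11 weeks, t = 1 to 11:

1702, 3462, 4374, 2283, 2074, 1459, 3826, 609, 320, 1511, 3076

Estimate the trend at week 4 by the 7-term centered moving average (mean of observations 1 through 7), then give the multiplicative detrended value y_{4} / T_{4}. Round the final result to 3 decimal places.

0.833

Trend T_4 = (1702 + 3462 + 4374 + 2283 + 2074 + 1459 + 3826) / 7 = 19180/7 = 2740.00000
Ratio to trend: 2283 / 2740.00000 = 0.833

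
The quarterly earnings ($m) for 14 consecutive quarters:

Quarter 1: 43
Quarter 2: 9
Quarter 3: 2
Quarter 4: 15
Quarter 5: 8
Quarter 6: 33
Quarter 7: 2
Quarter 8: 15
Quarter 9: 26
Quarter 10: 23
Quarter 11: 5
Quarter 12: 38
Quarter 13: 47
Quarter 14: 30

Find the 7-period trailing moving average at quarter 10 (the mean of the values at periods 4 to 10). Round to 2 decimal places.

Sum of periods 4–10: 15 + 8 + 33 + 2 + 15 + 26 + 23 = 122
Divide by 7: 122 / 7 = 17.43

17.43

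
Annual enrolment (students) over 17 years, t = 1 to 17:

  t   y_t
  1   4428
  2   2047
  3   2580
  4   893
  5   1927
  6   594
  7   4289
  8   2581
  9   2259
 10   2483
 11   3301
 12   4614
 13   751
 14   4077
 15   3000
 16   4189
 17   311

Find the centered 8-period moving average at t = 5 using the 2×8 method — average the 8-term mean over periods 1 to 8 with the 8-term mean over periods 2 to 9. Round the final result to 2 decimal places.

2281.81

Sum over 1–8: 4428 + 2047 + 2580 + 893 + 1927 + 594 + 4289 + 2581 = 19339
Sum over 2–9: 2047 + 2580 + 893 + 1927 + 594 + 4289 + 2581 + 2259 = 17170
CMA at t=5 = (19339 + 17170) / (2·8) = 36509 / 16 = 2281.81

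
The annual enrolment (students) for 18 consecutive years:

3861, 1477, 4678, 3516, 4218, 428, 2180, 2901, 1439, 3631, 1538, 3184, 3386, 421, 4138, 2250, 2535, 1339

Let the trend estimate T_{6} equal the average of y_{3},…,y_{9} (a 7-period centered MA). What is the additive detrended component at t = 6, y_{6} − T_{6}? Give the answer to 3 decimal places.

Trend T_6 = (4678 + 3516 + 4218 + 428 + 2180 + 2901 + 1439) / 7 = 19360/7 = 2765.71429
Detrended value: 428 − 2765.71429 = -2337.714

-2337.714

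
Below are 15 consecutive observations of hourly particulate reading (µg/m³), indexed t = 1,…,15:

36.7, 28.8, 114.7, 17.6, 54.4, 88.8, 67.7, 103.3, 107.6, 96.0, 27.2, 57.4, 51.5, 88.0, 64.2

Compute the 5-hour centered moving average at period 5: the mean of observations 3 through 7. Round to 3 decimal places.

Sum of periods 3–7: 114.7 + 17.6 + 54.4 + 88.8 + 67.7 = 343.2
Divide by 5: 343.2 / 5 = 68.640

68.640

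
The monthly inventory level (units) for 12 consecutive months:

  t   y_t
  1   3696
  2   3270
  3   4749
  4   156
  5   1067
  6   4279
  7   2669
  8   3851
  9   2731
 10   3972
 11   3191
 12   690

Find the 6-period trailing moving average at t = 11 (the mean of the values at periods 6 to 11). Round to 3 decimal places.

3448.833

Sum of periods 6–11: 4279 + 2669 + 3851 + 2731 + 3972 + 3191 = 20693
Divide by 6: 20693 / 6 = 3448.833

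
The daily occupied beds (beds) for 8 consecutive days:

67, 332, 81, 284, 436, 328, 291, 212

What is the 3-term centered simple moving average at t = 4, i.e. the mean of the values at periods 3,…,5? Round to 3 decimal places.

Sum of periods 3–5: 81 + 284 + 436 = 801
Divide by 3: 801 / 3 = 267.000

267.000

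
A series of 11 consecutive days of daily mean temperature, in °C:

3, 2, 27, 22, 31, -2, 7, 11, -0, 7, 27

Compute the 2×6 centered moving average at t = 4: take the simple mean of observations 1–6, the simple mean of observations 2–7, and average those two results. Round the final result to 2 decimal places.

14.17

Sum over 1–6: 3 + 2 + 27 + 22 + 31 + (-2) = 83
Sum over 2–7: 2 + 27 + 22 + 31 + (-2) + 7 = 87
CMA at t=4 = (83 + 87) / (2·6) = 170 / 12 = 14.17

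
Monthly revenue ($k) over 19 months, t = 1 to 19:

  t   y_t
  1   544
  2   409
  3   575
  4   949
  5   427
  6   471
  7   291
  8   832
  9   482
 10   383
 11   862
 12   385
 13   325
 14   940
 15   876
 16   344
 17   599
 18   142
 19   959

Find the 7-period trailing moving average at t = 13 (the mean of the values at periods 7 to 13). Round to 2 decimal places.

Sum of periods 7–13: 291 + 832 + 482 + 383 + 862 + 385 + 325 = 3560
Divide by 7: 3560 / 7 = 508.57

508.57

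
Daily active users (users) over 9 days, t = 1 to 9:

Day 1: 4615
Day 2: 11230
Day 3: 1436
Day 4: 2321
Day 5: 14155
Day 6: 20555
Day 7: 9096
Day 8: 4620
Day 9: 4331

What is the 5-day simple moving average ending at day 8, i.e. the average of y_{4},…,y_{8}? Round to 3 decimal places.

10149.400

Sum of periods 4–8: 2321 + 14155 + 20555 + 9096 + 4620 = 50747
Divide by 5: 50747 / 5 = 10149.400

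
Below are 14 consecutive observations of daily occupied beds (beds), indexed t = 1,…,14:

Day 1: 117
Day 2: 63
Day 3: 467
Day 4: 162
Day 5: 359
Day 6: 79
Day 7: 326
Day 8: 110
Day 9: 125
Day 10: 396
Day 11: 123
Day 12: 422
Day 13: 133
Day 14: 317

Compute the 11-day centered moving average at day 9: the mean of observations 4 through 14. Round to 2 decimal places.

232.00

Sum of periods 4–14: 162 + 359 + 79 + 326 + 110 + 125 + 396 + 123 + 422 + 133 + 317 = 2552
Divide by 11: 2552 / 11 = 232.00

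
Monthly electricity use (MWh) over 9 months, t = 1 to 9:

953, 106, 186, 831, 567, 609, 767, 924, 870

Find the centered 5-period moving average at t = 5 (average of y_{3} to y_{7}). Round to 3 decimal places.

Sum of periods 3–7: 186 + 831 + 567 + 609 + 767 = 2960
Divide by 5: 2960 / 5 = 592.000

592.000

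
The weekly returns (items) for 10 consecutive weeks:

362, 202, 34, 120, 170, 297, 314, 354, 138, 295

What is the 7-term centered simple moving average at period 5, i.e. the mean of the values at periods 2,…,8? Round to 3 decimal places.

213.000

Sum of periods 2–8: 202 + 34 + 120 + 170 + 297 + 314 + 354 = 1491
Divide by 7: 1491 / 7 = 213.000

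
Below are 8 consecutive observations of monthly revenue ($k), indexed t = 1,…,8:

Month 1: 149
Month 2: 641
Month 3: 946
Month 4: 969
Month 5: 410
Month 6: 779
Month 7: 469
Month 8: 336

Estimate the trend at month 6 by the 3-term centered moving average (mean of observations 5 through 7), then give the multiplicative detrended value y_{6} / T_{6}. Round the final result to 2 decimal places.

Trend T_6 = (410 + 779 + 469) / 3 = 1658/3 = 552.6667
Ratio to trend: 779 / 552.6667 = 1.41

1.41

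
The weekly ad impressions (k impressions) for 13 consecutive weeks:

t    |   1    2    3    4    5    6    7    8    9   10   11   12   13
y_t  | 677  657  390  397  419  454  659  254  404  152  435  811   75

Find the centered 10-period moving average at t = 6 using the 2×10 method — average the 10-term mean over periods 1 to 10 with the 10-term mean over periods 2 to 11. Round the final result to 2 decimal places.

434.20

Sum over 1–10: 677 + 657 + 390 + 397 + 419 + 454 + 659 + 254 + 404 + 152 = 4463
Sum over 2–11: 657 + 390 + 397 + 419 + 454 + 659 + 254 + 404 + 152 + 435 = 4221
CMA at t=6 = (4463 + 4221) / (2·10) = 8684 / 20 = 434.20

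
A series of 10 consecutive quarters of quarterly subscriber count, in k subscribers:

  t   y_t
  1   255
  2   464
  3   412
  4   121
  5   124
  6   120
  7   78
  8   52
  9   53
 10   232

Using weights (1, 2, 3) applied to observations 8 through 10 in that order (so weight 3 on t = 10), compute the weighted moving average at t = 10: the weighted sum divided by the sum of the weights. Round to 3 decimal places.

Weighted sum: 1·52 + 2·53 + 3·232 = 52 + 106 + 696 = 854
Weight total: 1 + 2 + 3 = 6
WMA = 854 / 6 = 142.333

142.333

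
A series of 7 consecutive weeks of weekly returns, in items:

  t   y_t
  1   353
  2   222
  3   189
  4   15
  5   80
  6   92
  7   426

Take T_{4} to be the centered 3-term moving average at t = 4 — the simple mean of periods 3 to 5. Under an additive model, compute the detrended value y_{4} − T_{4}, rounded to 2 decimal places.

-79.67

Trend T_4 = (189 + 15 + 80) / 3 = 284/3 = 94.6667
Detrended value: 15 − 94.6667 = -79.67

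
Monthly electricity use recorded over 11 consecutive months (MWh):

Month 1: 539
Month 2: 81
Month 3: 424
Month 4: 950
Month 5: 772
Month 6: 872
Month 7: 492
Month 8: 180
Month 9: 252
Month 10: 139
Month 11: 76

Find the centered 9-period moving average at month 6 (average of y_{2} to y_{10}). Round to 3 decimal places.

462.444

Sum of periods 2–10: 81 + 424 + 950 + 772 + 872 + 492 + 180 + 252 + 139 = 4162
Divide by 9: 4162 / 9 = 462.444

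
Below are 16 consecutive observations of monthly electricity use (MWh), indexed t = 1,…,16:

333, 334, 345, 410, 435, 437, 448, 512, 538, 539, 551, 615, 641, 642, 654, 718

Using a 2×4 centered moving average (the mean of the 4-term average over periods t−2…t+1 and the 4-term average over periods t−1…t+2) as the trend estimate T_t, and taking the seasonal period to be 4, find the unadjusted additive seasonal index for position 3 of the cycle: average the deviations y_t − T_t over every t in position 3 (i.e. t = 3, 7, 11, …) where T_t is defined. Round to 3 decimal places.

-22.917

Season position 3 occurs at t = 3, 7, 11 (where T_t is defined).
t=3: T_3 = 368.25000; y_3 − T_3 = 345 − 368.25000 = -23.25000
t=7: T_7 = 470.87500; y_7 − T_7 = 448 − 470.87500 = -22.87500
t=11: T_11 = 573.62500; y_11 − T_11 = 551 − 573.62500 = -22.62500
Mean deviation: (-23.25000 + -22.87500 + -22.62500) / 3 = -22.917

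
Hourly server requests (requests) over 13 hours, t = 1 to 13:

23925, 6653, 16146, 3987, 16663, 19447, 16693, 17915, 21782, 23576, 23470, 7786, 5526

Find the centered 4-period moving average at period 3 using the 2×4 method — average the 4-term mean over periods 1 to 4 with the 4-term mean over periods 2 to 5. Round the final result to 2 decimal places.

Sum over 1–4: 23925 + 6653 + 16146 + 3987 = 50711
Sum over 2–5: 6653 + 16146 + 3987 + 16663 = 43449
CMA at t=3 = (50711 + 43449) / (2·4) = 94160 / 8 = 11770.00

11770.00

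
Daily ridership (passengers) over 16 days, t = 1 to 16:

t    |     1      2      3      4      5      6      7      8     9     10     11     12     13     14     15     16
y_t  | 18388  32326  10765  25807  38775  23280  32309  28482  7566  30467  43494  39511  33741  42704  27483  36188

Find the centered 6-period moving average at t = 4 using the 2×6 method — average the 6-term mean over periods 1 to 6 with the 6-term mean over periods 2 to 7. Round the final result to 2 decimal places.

Sum over 1–6: 18388 + 32326 + 10765 + 25807 + 38775 + 23280 = 149341
Sum over 2–7: 32326 + 10765 + 25807 + 38775 + 23280 + 32309 = 163262
CMA at t=4 = (149341 + 163262) / (2·6) = 312603 / 12 = 26050.25

26050.25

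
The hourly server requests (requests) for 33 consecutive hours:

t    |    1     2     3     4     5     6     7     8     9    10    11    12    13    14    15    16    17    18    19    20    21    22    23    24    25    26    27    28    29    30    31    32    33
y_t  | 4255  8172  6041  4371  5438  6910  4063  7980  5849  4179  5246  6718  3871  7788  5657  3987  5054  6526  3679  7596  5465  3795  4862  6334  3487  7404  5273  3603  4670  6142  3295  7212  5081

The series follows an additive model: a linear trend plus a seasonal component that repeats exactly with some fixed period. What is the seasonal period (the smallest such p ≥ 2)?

First differences y_{t+1} − y_t: 3917, -2131, -1670, 1067, 1472, -2847, 3917, -2131, -1670, 1067, 1472, -2847, 3917, -2131, …
The difference pattern repeats every 6 terms and not for any smaller step, so p = 6.

6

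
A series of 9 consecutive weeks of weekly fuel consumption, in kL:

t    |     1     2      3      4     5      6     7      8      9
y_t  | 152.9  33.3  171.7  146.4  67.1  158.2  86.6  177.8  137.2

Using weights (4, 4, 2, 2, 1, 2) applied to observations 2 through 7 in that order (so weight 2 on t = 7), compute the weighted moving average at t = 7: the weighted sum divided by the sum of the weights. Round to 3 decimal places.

Weighted sum: 4·33.3 + 4·171.7 + 2·146.4 + 2·67.1 + 1·158.2 + 2·86.6 = 133.2 + 686.8 + 292.8 + 134.2 + 158.2 + 173.2 = 1578.4
Weight total: 4 + 4 + 2 + 2 + 1 + 2 = 15
WMA = 1578.4 / 15 = 105.227

105.227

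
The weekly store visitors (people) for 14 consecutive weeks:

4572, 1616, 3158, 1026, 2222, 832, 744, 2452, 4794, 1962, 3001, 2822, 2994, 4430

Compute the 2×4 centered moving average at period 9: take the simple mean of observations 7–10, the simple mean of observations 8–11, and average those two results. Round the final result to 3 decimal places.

Sum over 7–10: 744 + 2452 + 4794 + 1962 = 9952
Sum over 8–11: 2452 + 4794 + 1962 + 3001 = 12209
CMA at t=9 = (9952 + 12209) / (2·4) = 22161 / 8 = 2770.125

2770.125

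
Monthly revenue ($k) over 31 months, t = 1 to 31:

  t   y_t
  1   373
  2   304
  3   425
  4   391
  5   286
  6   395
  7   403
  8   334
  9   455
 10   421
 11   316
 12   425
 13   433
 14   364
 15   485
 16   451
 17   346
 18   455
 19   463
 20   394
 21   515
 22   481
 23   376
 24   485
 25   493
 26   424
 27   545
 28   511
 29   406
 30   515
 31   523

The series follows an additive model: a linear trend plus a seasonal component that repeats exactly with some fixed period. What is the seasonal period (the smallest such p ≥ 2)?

6

First differences y_{t+1} − y_t: -69, 121, -34, -105, 109, 8, -69, 121, -34, -105, 109, 8, -69, 121, …
The difference pattern repeats every 6 terms and not for any smaller step, so p = 6.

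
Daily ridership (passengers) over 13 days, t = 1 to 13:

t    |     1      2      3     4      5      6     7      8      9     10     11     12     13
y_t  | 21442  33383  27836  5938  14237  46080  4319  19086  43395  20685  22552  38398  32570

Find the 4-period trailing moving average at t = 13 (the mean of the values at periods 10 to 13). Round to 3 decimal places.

Sum of periods 10–13: 20685 + 22552 + 38398 + 32570 = 114205
Divide by 4: 114205 / 4 = 28551.250

28551.250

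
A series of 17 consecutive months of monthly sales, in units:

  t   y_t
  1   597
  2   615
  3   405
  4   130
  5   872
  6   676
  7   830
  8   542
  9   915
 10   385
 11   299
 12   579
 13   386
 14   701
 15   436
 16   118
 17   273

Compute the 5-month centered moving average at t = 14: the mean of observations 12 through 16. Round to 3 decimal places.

Sum of periods 12–16: 579 + 386 + 701 + 436 + 118 = 2220
Divide by 5: 2220 / 5 = 444.000

444.000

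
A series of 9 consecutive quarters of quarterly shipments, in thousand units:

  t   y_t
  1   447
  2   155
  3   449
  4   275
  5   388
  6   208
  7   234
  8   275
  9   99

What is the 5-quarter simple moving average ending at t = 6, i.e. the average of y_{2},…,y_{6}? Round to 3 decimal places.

Sum of periods 2–6: 155 + 449 + 275 + 388 + 208 = 1475
Divide by 5: 1475 / 5 = 295.000

295.000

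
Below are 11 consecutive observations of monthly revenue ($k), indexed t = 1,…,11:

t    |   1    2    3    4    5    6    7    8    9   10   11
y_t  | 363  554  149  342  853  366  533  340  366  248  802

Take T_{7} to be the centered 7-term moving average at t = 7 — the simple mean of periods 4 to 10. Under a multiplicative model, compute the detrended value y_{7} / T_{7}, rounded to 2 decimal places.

1.22

Trend T_7 = (342 + 853 + 366 + 533 + 340 + 366 + 248) / 7 = 3048/7 = 435.4286
Ratio to trend: 533 / 435.4286 = 1.22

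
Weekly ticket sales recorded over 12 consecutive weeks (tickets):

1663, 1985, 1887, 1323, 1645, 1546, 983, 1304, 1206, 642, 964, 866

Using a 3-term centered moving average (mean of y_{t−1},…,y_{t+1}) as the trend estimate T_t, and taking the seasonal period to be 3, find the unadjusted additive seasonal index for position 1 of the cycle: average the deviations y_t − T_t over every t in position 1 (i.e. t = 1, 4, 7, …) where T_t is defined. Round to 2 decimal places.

-295.11

Season position 1 occurs at t = 4, 7, 10 (where T_t is defined).
t=4: T_4 = 1618.3333; y_4 − T_4 = 1323 − 1618.3333 = -295.3333
t=7: T_7 = 1277.6667; y_7 − T_7 = 983 − 1277.6667 = -294.6667
t=10: T_10 = 937.3333; y_10 − T_10 = 642 − 937.3333 = -295.3333
Mean deviation: (-295.3333 + -294.6667 + -295.3333) / 3 = -295.11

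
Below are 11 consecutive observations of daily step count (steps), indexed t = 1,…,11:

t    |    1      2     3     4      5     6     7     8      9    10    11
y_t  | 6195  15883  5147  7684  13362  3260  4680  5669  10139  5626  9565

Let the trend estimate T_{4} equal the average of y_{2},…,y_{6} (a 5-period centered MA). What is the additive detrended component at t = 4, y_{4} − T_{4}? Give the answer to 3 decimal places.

Trend T_4 = (15883 + 5147 + 7684 + 13362 + 3260) / 5 = 45336/5 = 9067.20000
Detrended value: 7684 − 9067.20000 = -1383.200

-1383.200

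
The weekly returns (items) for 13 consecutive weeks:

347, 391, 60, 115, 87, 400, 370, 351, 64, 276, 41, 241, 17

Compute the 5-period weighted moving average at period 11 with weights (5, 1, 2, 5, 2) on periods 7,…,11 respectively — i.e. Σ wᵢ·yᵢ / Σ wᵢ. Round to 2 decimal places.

252.73

Weighted sum: 5·370 + 1·351 + 2·64 + 5·276 + 2·41 = 1850 + 351 + 128 + 1380 + 82 = 3791
Weight total: 5 + 1 + 2 + 5 + 2 = 15
WMA = 3791 / 15 = 252.73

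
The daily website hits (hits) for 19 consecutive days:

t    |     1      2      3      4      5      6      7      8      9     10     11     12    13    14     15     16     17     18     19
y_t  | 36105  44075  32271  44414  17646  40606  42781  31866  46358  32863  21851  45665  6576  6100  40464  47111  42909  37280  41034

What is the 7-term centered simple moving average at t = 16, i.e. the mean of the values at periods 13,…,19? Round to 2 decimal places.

31639.14

Sum of periods 13–19: 6576 + 6100 + 40464 + 47111 + 42909 + 37280 + 41034 = 221474
Divide by 7: 221474 / 7 = 31639.14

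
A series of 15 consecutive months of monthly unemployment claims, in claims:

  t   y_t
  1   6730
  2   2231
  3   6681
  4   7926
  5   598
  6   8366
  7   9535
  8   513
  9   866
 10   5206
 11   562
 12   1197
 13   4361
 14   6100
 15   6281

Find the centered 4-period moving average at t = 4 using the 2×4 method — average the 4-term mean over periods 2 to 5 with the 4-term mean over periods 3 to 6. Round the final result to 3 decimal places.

Sum over 2–5: 2231 + 6681 + 7926 + 598 = 17436
Sum over 3–6: 6681 + 7926 + 598 + 8366 = 23571
CMA at t=4 = (17436 + 23571) / (2·4) = 41007 / 8 = 5125.875

5125.875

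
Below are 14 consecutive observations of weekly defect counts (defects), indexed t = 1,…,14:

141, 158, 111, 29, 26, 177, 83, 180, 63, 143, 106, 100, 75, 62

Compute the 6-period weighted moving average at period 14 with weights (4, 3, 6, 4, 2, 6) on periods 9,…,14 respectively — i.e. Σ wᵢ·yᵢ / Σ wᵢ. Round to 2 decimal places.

89.56

Weighted sum: 4·63 + 3·143 + 6·106 + 4·100 + 2·75 + 6·62 = 252 + 429 + 636 + 400 + 150 + 372 = 2239
Weight total: 4 + 3 + 6 + 4 + 2 + 6 = 25
WMA = 2239 / 25 = 89.56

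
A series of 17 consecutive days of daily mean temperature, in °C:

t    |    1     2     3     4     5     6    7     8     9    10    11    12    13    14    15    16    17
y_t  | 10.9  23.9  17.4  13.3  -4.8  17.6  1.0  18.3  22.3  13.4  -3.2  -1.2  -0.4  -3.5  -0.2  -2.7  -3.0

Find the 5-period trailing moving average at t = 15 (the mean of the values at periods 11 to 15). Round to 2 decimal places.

Sum of periods 11–15: (-3.2) + (-1.2) + (-0.4) + (-3.5) + (-0.2) = -8.5
Divide by 5: -8.5 / 5 = -1.70

-1.70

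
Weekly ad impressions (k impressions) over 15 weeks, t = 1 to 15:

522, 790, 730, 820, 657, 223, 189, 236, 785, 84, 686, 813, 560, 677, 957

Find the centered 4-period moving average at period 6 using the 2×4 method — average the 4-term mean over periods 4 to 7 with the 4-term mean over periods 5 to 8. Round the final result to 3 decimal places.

Sum over 4–7: 820 + 657 + 223 + 189 = 1889
Sum over 5–8: 657 + 223 + 189 + 236 = 1305
CMA at t=6 = (1889 + 1305) / (2·4) = 3194 / 8 = 399.250

399.250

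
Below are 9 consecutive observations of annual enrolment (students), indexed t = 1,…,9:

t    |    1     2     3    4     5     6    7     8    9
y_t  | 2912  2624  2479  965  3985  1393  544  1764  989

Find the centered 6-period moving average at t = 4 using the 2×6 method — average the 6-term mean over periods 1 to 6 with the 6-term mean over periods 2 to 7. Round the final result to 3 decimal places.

Sum over 1–6: 2912 + 2624 + 2479 + 965 + 3985 + 1393 = 14358
Sum over 2–7: 2624 + 2479 + 965 + 3985 + 1393 + 544 = 11990
CMA at t=4 = (14358 + 11990) / (2·6) = 26348 / 12 = 2195.667

2195.667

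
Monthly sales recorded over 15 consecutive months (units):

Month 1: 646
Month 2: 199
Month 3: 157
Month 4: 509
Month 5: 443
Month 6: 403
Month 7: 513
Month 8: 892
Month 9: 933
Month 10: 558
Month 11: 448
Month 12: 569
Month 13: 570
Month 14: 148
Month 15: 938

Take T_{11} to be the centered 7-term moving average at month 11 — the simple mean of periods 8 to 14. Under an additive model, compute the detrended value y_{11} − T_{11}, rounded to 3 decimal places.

-140.286

Trend T_11 = (892 + 933 + 558 + 448 + 569 + 570 + 148) / 7 = 4118/7 = 588.28571
Detrended value: 448 − 588.28571 = -140.286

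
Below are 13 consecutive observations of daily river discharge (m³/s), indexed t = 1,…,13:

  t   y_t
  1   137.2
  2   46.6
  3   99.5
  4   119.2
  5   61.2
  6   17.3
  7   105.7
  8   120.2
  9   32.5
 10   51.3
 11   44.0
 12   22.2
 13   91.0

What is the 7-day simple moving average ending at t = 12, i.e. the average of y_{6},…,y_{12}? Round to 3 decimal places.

Sum of periods 6–12: 17.3 + 105.7 + 120.2 + 32.5 + 51.3 + 44.0 + 22.2 = 393.2
Divide by 7: 393.2 / 7 = 56.171

56.171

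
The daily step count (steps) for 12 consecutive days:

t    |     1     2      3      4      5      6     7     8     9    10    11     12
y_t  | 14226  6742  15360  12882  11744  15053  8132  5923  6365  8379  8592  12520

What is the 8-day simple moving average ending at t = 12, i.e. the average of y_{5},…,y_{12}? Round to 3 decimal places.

9588.500

Sum of periods 5–12: 11744 + 15053 + 8132 + 5923 + 6365 + 8379 + 8592 + 12520 = 76708
Divide by 8: 76708 / 8 = 9588.500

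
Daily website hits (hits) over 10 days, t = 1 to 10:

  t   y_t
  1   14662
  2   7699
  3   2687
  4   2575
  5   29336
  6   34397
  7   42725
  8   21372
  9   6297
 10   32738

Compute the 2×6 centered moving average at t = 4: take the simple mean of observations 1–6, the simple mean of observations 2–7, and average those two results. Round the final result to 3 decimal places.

Sum over 1–6: 14662 + 7699 + 2687 + 2575 + 29336 + 34397 = 91356
Sum over 2–7: 7699 + 2687 + 2575 + 29336 + 34397 + 42725 = 119419
CMA at t=4 = (91356 + 119419) / (2·6) = 210775 / 12 = 17564.583

17564.583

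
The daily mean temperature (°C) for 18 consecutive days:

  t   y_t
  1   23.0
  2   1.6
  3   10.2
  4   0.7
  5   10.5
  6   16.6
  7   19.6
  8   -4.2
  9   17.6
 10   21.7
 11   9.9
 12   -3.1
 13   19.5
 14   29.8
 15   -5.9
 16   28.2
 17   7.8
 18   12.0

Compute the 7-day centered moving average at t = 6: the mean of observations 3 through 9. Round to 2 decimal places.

10.14

Sum of periods 3–9: 10.2 + 0.7 + 10.5 + 16.6 + 19.6 + (-4.2) + 17.6 = 71.0
Divide by 7: 71.0 / 7 = 10.14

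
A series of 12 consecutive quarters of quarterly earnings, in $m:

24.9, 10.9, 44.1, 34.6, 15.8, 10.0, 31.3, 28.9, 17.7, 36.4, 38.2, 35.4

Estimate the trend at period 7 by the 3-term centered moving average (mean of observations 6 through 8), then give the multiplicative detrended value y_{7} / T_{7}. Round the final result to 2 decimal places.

1.34

Trend T_7 = (10.0 + 31.3 + 28.9) / 3 = 70.2/3 = 23.4000
Ratio to trend: 31.3 / 23.4000 = 1.34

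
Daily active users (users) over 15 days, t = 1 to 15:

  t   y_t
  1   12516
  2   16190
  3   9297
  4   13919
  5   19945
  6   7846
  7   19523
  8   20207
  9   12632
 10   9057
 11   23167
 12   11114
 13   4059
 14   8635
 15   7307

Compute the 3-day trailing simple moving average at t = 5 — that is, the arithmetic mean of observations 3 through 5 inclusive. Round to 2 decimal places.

14387.00

Sum of periods 3–5: 9297 + 13919 + 19945 = 43161
Divide by 3: 43161 / 3 = 14387.00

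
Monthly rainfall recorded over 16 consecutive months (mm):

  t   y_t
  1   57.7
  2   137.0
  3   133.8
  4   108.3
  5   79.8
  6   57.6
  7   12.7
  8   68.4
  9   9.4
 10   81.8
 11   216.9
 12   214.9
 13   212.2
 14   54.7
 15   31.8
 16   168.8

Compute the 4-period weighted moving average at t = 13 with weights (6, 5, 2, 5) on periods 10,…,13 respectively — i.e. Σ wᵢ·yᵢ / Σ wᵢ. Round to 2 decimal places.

170.34

Weighted sum: 6·81.8 + 5·216.9 + 2·214.9 + 5·212.2 = 490.8 + 1084.5 + 429.8 + 1061.0 = 3066.1
Weight total: 6 + 5 + 2 + 5 = 18
WMA = 3066.1 / 18 = 170.34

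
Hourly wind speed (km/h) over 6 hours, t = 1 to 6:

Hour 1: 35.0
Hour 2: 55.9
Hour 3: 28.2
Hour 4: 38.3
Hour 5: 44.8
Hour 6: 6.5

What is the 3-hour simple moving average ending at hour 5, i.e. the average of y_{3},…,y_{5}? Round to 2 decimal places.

Sum of periods 3–5: 28.2 + 38.3 + 44.8 = 111.3
Divide by 3: 111.3 / 3 = 37.10

37.10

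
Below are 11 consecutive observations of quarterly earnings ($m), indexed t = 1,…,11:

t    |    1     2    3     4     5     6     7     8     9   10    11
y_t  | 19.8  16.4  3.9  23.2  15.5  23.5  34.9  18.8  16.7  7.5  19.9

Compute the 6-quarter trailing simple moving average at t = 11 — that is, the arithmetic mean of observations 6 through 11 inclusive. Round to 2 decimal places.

20.22

Sum of periods 6–11: 23.5 + 34.9 + 18.8 + 16.7 + 7.5 + 19.9 = 121.3
Divide by 6: 121.3 / 6 = 20.22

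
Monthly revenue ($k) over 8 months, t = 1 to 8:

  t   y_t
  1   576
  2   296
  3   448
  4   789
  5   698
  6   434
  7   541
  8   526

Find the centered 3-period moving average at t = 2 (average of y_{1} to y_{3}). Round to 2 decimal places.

440.00

Sum of periods 1–3: 576 + 296 + 448 = 1320
Divide by 3: 1320 / 3 = 440.00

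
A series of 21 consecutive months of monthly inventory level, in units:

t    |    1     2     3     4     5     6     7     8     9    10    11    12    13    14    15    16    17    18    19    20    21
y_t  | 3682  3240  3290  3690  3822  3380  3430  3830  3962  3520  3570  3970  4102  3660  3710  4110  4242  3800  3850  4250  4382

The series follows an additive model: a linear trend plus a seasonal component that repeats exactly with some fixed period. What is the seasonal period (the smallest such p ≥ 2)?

First differences y_{t+1} − y_t: -442, 50, 400, 132, -442, 50, 400, 132, -442, 50, …
The difference pattern repeats every 4 terms and not for any smaller step, so p = 4.

4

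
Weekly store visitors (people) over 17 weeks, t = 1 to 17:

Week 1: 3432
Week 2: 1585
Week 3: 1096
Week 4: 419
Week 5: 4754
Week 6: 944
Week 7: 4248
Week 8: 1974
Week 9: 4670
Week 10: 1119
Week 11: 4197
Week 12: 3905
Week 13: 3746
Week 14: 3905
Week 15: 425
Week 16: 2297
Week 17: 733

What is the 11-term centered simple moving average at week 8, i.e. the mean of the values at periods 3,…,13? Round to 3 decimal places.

Sum of periods 3–13: 1096 + 419 + 4754 + 944 + 4248 + 1974 + 4670 + 1119 + 4197 + 3905 + 3746 = 31072
Divide by 11: 31072 / 11 = 2824.727

2824.727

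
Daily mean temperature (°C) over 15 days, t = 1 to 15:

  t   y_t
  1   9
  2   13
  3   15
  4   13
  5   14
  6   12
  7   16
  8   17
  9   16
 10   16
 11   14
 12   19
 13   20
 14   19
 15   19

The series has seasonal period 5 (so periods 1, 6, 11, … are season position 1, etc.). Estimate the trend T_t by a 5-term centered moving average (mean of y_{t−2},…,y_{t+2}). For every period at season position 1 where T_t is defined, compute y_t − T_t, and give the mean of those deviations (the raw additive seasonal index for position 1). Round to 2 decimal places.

Season position 1 occurs at t = 6, 11 (where T_t is defined).
t=6: T_6 = 14.4000; y_6 − T_6 = 12 − 14.4000 = -2.4000
t=11: T_11 = 17.0000; y_11 − T_11 = 14 − 17.0000 = -3.0000
Mean deviation: (-2.4000 + -3.0000) / 2 = -2.70

-2.70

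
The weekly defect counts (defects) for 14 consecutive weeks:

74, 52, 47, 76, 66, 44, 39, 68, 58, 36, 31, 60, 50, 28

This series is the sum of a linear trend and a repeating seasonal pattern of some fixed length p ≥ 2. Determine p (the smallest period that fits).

First differences y_{t+1} − y_t: -22, -5, 29, -10, -22, -5, 29, -10, -22, -5, …
The difference pattern repeats every 4 terms and not for any smaller step, so p = 4.

4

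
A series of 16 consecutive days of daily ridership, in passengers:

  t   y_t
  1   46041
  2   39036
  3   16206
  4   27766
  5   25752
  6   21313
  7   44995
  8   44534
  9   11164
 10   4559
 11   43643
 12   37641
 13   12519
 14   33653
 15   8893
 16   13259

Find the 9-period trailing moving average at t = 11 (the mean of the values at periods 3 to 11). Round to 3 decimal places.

26659.111

Sum of periods 3–11: 16206 + 27766 + 25752 + 21313 + 44995 + 44534 + 11164 + 4559 + 43643 = 239932
Divide by 9: 239932 / 9 = 26659.111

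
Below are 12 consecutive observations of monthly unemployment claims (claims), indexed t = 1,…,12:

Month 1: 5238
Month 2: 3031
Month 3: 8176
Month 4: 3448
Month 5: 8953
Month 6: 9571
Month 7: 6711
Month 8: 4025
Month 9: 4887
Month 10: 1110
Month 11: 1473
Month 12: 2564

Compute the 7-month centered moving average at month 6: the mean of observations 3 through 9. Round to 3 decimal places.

6538.714

Sum of periods 3–9: 8176 + 3448 + 8953 + 9571 + 6711 + 4025 + 4887 = 45771
Divide by 7: 45771 / 7 = 6538.714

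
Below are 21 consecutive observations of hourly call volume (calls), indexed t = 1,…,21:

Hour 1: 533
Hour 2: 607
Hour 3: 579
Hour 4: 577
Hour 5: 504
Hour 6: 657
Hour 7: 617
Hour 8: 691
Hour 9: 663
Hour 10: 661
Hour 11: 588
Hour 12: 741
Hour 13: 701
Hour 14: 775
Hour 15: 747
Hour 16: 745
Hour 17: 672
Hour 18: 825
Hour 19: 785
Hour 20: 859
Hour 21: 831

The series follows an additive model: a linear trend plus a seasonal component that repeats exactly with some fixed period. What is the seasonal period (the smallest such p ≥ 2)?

First differences y_{t+1} − y_t: 74, -28, -2, -73, 153, -40, 74, -28, -2, -73, 153, -40, 74, -28, …
The difference pattern repeats every 6 terms and not for any smaller step, so p = 6.

6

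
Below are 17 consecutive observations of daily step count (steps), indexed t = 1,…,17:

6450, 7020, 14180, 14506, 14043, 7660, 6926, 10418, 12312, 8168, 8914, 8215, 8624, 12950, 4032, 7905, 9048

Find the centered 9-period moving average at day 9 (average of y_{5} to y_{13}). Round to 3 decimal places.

Sum of periods 5–13: 14043 + 7660 + 6926 + 10418 + 12312 + 8168 + 8914 + 8215 + 8624 = 85280
Divide by 9: 85280 / 9 = 9475.556

9475.556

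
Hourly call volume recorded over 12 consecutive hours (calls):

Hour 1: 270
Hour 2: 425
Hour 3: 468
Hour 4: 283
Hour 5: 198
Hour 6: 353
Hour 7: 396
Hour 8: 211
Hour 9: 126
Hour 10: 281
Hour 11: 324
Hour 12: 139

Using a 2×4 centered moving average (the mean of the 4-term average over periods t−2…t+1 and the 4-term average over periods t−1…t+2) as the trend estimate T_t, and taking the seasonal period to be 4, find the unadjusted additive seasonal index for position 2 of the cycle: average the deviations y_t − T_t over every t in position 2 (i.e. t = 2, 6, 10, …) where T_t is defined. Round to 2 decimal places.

Season position 2 occurs at t = 6, 10 (where T_t is defined).
t=6: T_6 = 298.5000; y_6 − T_6 = 353 − 298.5000 = 54.5000
t=10: T_10 = 226.5000; y_10 − T_10 = 281 − 226.5000 = 54.5000
Mean deviation: (54.5000 + 54.5000) / 2 = 54.50

54.50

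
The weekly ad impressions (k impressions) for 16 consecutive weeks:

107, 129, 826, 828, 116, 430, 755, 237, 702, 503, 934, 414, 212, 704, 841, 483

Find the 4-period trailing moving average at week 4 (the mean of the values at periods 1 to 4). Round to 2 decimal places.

472.50

Sum of periods 1–4: 107 + 129 + 826 + 828 = 1890
Divide by 4: 1890 / 4 = 472.50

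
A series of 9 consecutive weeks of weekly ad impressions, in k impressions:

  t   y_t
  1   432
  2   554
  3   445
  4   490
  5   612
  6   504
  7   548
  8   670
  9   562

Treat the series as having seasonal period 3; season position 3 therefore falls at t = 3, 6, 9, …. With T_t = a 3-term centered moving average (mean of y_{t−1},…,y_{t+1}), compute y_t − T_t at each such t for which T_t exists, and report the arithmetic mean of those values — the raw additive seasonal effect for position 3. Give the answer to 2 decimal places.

Season position 3 occurs at t = 3, 6 (where T_t is defined).
t=3: T_3 = 496.3333; y_3 − T_3 = 445 − 496.3333 = -51.3333
t=6: T_6 = 554.6667; y_6 − T_6 = 504 − 554.6667 = -50.6667
Mean deviation: (-51.3333 + -50.6667) / 2 = -51.00

-51.00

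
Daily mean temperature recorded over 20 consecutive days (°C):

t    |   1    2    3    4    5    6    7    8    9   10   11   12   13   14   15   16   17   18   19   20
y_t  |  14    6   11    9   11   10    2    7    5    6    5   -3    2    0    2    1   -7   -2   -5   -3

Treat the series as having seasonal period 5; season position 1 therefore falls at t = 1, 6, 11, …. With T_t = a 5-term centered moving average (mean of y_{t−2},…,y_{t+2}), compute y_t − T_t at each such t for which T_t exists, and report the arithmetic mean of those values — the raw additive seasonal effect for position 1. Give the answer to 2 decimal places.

2.13

Season position 1 occurs at t = 6, 11, 16 (where T_t is defined).
t=6: T_6 = 7.8000; y_6 − T_6 = 10 − 7.8000 = 2.2000
t=11: T_11 = 3.0000; y_11 − T_11 = 5 − 3.0000 = 2.0000
t=16: T_16 = -1.2000; y_16 − T_16 = 1 − -1.2000 = 2.2000
Mean deviation: (2.2000 + 2.0000 + 2.2000) / 3 = 2.13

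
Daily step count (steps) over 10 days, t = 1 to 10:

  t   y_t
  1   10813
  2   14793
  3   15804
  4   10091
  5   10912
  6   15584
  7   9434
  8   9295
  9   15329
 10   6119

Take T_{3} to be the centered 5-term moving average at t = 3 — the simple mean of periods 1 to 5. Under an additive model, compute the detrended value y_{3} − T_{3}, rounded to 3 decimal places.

Trend T_3 = (10813 + 14793 + 15804 + 10091 + 10912) / 5 = 62413/5 = 12482.60000
Detrended value: 15804 − 12482.60000 = 3321.400

3321.400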